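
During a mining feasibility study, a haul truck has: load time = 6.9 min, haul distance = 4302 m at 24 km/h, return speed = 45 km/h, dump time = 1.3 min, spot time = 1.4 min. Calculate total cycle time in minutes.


Convert haul speed to m/min: 24 * 1000/60 = 400 m/min
Haul time = 4302 / 400 = 10.755 min
Convert return speed to m/min: 45 * 1000/60 = 750 m/min
Return time = 4302 / 750 = 5.736 min
Total cycle time:
= 6.9 + 10.755 + 1.3 + 5.736 + 1.4
= 26.091 min

26.091 min


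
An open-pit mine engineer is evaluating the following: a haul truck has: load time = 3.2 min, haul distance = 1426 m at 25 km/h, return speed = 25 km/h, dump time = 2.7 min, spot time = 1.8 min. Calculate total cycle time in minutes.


Convert haul speed to m/min: 25 * 1000/60 = 416.6666667 m/min
Haul time = 1426 / 416.6666667 = 3.4224 min
Convert return speed to m/min: 25 * 1000/60 = 416.6666667 m/min
Return time = 1426 / 416.6666667 = 3.4224 min
Total cycle time:
= 3.2 + 3.4224 + 2.7 + 3.4224 + 1.8
= 14.5448 min

14.5448 min


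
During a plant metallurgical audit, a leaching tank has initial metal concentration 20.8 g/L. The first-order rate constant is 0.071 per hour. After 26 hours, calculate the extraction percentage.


Compute the exponent:
-k * t = -0.071 * 26 = -1.846
Remaining concentration:
C = 20.8 * exp(-1.846)
= 20.8 * 0.1578673746
= 3.283641391 g/L
Extracted = 20.8 - 3.283641391 = 17.51635861 g/L
Extraction % = 17.51635861 / 20.8 * 100
= 84.2133%

84.2133%


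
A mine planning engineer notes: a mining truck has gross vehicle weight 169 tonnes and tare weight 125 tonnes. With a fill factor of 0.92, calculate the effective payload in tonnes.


Maximum payload = gross - tare
= 169 - 125 = 44 tonnes
Effective payload = max payload * fill factor
= 44 * 0.92
= 40.48 tonnes

40.48 tonnes


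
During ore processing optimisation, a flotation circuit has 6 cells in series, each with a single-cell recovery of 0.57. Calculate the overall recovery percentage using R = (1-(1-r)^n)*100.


Complement of single-cell recovery:
1 - r = 1 - 0.57 = 0.43
Raise to power n:
(1 - r)^6 = 0.43^6 = 0.006321363049
Overall recovery:
R = (1 - 0.006321363049) * 100
= 99.3679%

99.3679%


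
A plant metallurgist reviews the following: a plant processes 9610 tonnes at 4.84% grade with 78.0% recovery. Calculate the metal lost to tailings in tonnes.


102.3273 tonnes

Total metal in feed:
= 9610 * 4.84 / 100 = 465.124 tonnes
Metal recovered:
= 465.124 * 78.0 / 100 = 362.79672 tonnes
Metal lost to tailings:
= 465.124 - 362.79672
= 102.3273 tonnes


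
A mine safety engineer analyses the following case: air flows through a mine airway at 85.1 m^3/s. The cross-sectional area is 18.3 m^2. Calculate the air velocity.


4.6503 m/s

Velocity = flow rate / cross-sectional area
= 85.1 / 18.3
= 4.6503 m/s


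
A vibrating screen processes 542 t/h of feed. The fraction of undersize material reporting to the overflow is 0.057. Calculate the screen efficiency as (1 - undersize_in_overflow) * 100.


94.3%

Screen efficiency = (1 - fraction of undersize in overflow) * 100
= (1 - 0.057) * 100
= 0.943 * 100
= 94.3%


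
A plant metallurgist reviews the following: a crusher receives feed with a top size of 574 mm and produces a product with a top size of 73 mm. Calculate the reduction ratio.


Reduction ratio = feed size / product size
= 574 / 73
= 7.863

7.863


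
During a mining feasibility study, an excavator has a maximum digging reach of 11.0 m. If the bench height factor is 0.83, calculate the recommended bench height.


9.13 m

Bench height = reach * factor
= 11.0 * 0.83
= 9.13 m


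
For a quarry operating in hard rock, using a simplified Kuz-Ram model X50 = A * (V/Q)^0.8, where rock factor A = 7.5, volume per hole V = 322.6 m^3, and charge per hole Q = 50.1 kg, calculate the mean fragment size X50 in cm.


Compute V/Q:
V/Q = 322.6 / 50.1 = 6.439121756
Raise to the power 0.8:
(V/Q)^0.8 = 6.439121756^0.8 = 4.43671273
Multiply by A:
X50 = 7.5 * 4.43671273
= 33.2753 cm

33.2753 cm


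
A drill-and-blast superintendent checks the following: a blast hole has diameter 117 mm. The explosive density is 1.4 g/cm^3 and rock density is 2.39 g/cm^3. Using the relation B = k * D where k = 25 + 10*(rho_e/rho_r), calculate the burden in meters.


3.6104 m

First, compute k:
rho_e / rho_r = 1.4 / 2.39 = 0.5857740586
k = 25 + 10 * 0.5857740586 = 30.85774059
Then, compute burden:
B = k * D / 1000 = 30.85774059 * 117 / 1000
= 3610.355649 / 1000
= 3.6104 m


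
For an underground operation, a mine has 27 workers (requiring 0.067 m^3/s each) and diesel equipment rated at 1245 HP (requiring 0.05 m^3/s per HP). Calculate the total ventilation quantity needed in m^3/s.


64.059 m^3/s

Airflow for workers:
Q_people = 27 * 0.067 = 1.809 m^3/s
Airflow for diesel equipment:
Q_diesel = 1245 * 0.05 = 62.25 m^3/s
Total ventilation:
Q_total = 1.809 + 62.25
= 64.059 m^3/s


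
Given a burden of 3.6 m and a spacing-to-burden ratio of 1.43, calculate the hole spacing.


Spacing = burden * ratio
= 3.6 * 1.43
= 5.148 m

5.148 m


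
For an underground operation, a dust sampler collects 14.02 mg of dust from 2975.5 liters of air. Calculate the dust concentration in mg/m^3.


4.7118 mg/m^3

Convert liters to m^3: 1 m^3 = 1000 L
Concentration = mass / volume * 1000
= 14.02 / 2975.5 * 1000
= 0.004711813141 * 1000
= 4.7118 mg/m^3


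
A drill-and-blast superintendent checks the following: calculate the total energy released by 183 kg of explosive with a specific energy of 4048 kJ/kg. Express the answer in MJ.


Energy = mass * specific_energy / 1000
= 183 * 4048 / 1000
= 740784 / 1000
= 740.784 MJ

740.784 MJ


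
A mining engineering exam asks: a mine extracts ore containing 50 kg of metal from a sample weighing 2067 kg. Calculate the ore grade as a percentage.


2.419%

Ore grade = (metal mass / ore mass) * 100
= (50 / 2067) * 100
= 0.02418964683 * 100
= 2.419%


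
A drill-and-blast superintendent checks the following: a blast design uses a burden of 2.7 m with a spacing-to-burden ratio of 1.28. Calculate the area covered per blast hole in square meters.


First, find the spacing:
Spacing = burden * ratio = 2.7 * 1.28
= 3.456 m
Then, calculate the area:
Area = burden * spacing = 2.7 * 3.456
= 9.3312 m^2

9.3312 m^2


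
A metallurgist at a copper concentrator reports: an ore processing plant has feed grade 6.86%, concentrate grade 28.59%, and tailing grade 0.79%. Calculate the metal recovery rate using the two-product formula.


Using the two-product formula:
R = 100 * c * (f - t) / (f * (c - t))
Numerator = 100 * 28.59 * (6.86 - 0.79)
= 100 * 28.59 * 6.07
= 17354.13
Denominator = 6.86 * (28.59 - 0.79)
= 6.86 * 27.8
= 190.708
R = 17354.13 / 190.708
= 90.9984%

90.9984%


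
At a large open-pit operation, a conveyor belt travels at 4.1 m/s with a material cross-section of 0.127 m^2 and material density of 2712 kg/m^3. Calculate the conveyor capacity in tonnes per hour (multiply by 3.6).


Volumetric flow = speed * area
= 4.1 * 0.127 = 0.5207 m^3/s
Mass flow = volumetric * density
= 0.5207 * 2712 = 1412.1384 kg/s
Convert to t/h: multiply by 3.6
Capacity = 1412.1384 * 3.6
= 5083.6982 t/h

5083.6982 t/h


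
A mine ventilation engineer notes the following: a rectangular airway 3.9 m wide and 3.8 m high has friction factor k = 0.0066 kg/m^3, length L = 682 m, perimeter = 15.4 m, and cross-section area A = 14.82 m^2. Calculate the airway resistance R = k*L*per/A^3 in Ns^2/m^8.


Compute the numerator:
k * L * per = 0.0066 * 682 * 15.4
= 69.31848
Compute the denominator:
A^3 = 14.82^3 = 3254.952168
Resistance:
R = 69.31848 / 3254.952168
= 0.0213 Ns^2/m^8

0.0213 Ns^2/m^8


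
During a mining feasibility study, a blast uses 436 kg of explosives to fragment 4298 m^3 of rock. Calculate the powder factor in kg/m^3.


0.1014 kg/m^3

Powder factor = explosive mass / rock volume
= 436 / 4298
= 0.1014 kg/m^3


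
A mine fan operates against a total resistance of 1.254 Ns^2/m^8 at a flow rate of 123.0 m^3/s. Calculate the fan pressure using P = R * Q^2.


Compute Q^2:
Q^2 = 123.0^2 = 15129.0
Compute pressure:
P = R * Q^2 = 1.254 * 15129.0
= 18971.766 Pa

18971.766 Pa


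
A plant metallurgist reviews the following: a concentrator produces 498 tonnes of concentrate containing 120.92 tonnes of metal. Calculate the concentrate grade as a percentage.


24.2811%

Grade = (metal in concentrate / concentrate mass) * 100
= (120.92 / 498) * 100
= 0.242811245 * 100
= 24.2811%


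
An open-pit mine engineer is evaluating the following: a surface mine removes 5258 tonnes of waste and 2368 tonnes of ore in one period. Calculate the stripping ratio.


2.2204

Stripping ratio = waste tonnage / ore tonnage
= 5258 / 2368
= 2.2204


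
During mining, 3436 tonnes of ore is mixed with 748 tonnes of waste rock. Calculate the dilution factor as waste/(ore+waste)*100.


17.8776%

Total material = ore + waste
= 3436 + 748 = 4184 tonnes
Dilution = waste / total * 100
= 748 / 4184 * 100
= 0.1787762906 * 100
= 17.8776%


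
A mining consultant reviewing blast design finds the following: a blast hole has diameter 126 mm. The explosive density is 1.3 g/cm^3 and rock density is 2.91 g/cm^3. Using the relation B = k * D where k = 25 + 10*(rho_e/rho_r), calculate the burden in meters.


First, compute k:
rho_e / rho_r = 1.3 / 2.91 = 0.4467353952
k = 25 + 10 * 0.4467353952 = 29.46735395
Then, compute burden:
B = k * D / 1000 = 29.46735395 * 126 / 1000
= 3712.886598 / 1000
= 3.7129 m

3.7129 m


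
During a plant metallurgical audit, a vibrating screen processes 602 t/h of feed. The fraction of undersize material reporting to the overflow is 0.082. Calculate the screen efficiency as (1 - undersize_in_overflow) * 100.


Screen efficiency = (1 - fraction of undersize in overflow) * 100
= (1 - 0.082) * 100
= 0.918 * 100
= 91.8%

91.8%


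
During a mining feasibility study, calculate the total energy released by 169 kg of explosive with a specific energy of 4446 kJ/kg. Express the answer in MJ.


Energy = mass * specific_energy / 1000
= 169 * 4446 / 1000
= 751374 / 1000
= 751.374 MJ

751.374 MJ


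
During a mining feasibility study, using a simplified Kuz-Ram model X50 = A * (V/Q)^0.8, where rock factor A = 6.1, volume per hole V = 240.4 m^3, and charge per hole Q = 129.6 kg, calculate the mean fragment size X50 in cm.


9.9998 cm

Compute V/Q:
V/Q = 240.4 / 129.6 = 1.854938272
Raise to the power 0.8:
(V/Q)^0.8 = 1.854938272^0.8 = 1.639319366
Multiply by A:
X50 = 6.1 * 1.639319366
= 9.9998 cm


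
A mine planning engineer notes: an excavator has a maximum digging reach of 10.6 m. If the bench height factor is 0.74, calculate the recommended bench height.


7.844 m

Bench height = reach * factor
= 10.6 * 0.74
= 7.844 m


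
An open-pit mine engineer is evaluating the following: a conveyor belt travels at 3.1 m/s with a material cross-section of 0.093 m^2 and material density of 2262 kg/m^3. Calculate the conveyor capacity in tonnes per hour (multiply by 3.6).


2347.6846 t/h

Volumetric flow = speed * area
= 3.1 * 0.093 = 0.2883 m^3/s
Mass flow = volumetric * density
= 0.2883 * 2262 = 652.1346 kg/s
Convert to t/h: multiply by 3.6
Capacity = 652.1346 * 3.6
= 2347.6846 t/h


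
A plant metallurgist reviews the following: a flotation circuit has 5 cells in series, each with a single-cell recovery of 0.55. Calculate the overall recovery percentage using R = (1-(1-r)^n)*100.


Complement of single-cell recovery:
1 - r = 1 - 0.55 = 0.45
Raise to power n:
(1 - r)^5 = 0.45^5 = 0.0184528125
Overall recovery:
R = (1 - 0.0184528125) * 100
= 98.1547%

98.1547%


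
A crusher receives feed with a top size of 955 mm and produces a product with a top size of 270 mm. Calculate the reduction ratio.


Reduction ratio = feed size / product size
= 955 / 270
= 3.537

3.537


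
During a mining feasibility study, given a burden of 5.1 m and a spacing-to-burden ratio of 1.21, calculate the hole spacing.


6.171 m

Spacing = burden * ratio
= 5.1 * 1.21
= 6.171 m


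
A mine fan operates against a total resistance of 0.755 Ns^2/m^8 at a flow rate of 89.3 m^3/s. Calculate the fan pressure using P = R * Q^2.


Compute Q^2:
Q^2 = 89.3^2 = 7974.49
Compute pressure:
P = R * Q^2 = 0.755 * 7974.49
= 6020.74 Pa

6020.74 Pa


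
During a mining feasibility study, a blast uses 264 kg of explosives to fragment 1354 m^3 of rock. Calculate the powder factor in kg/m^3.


Powder factor = explosive mass / rock volume
= 264 / 1354
= 0.195 kg/m^3

0.195 kg/m^3


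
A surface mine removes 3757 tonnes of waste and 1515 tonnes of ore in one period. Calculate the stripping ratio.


Stripping ratio = waste tonnage / ore tonnage
= 3757 / 1515
= 2.4799

2.4799


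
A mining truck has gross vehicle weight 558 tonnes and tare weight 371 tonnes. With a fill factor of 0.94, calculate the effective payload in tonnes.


175.78 tonnes

Maximum payload = gross - tare
= 558 - 371 = 187 tonnes
Effective payload = max payload * fill factor
= 187 * 0.94
= 175.78 tonnes


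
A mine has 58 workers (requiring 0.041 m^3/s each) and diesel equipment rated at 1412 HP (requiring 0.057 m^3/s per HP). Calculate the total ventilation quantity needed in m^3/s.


82.862 m^3/s

Airflow for workers:
Q_people = 58 * 0.041 = 2.378 m^3/s
Airflow for diesel equipment:
Q_diesel = 1412 * 0.057 = 80.484 m^3/s
Total ventilation:
Q_total = 2.378 + 80.484
= 82.862 m^3/s


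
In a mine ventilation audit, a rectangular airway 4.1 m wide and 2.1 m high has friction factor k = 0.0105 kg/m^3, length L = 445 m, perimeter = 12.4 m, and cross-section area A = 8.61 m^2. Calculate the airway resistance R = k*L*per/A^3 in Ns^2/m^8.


Compute the numerator:
k * L * per = 0.0105 * 445 * 12.4
= 57.939
Compute the denominator:
A^3 = 8.61^3 = 638.277381
Resistance:
R = 57.939 / 638.277381
= 0.0908 Ns^2/m^8

0.0908 Ns^2/m^8


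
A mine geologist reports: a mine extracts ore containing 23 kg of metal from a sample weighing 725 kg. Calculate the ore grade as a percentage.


3.1724%

Ore grade = (metal mass / ore mass) * 100
= (23 / 725) * 100
= 0.03172413793 * 100
= 3.1724%


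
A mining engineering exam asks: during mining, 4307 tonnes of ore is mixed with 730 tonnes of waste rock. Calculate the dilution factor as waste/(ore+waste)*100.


14.4928%

Total material = ore + waste
= 4307 + 730 = 5037 tonnes
Dilution = waste / total * 100
= 730 / 5037 * 100
= 0.1449275362 * 100
= 14.4928%


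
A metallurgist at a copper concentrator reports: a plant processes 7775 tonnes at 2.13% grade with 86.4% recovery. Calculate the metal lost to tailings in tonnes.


22.5226 tonnes

Total metal in feed:
= 7775 * 2.13 / 100 = 165.6075 tonnes
Metal recovered:
= 165.6075 * 86.4 / 100 = 143.08488 tonnes
Metal lost to tailings:
= 165.6075 - 143.08488
= 22.5226 tonnes


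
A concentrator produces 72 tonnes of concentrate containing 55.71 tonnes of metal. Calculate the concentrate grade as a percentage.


Grade = (metal in concentrate / concentrate mass) * 100
= (55.71 / 72) * 100
= 0.77375 * 100
= 77.375%

77.375%


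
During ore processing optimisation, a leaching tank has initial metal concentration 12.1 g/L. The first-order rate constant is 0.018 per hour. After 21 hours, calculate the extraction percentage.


Compute the exponent:
-k * t = -0.018 * 21 = -0.378
Remaining concentration:
C = 12.1 * exp(-0.378)
= 12.1 * 0.6852305007
= 8.291289058 g/L
Extracted = 12.1 - 8.291289058 = 3.808710942 g/L
Extraction % = 3.808710942 / 12.1 * 100
= 31.4769%

31.4769%


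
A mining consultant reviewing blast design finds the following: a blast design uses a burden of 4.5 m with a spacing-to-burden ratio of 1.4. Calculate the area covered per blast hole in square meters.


First, find the spacing:
Spacing = burden * ratio = 4.5 * 1.4
= 6.3 m
Then, calculate the area:
Area = burden * spacing = 4.5 * 6.3
= 28.35 m^2

28.35 m^2


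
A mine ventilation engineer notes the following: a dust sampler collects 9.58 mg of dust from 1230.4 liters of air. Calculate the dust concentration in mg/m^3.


7.7861 mg/m^3

Convert liters to m^3: 1 m^3 = 1000 L
Concentration = mass / volume * 1000
= 9.58 / 1230.4 * 1000
= 0.007786085826 * 1000
= 7.7861 mg/m^3


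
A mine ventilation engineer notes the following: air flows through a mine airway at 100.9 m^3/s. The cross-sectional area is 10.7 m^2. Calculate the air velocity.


9.4299 m/s

Velocity = flow rate / cross-sectional area
= 100.9 / 10.7
= 9.4299 m/s


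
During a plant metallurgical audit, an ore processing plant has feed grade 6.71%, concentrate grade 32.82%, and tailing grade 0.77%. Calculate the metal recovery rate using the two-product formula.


90.6514%

Using the two-product formula:
R = 100 * c * (f - t) / (f * (c - t))
Numerator = 100 * 32.82 * (6.71 - 0.77)
= 100 * 32.82 * 5.94
= 19495.08
Denominator = 6.71 * (32.82 - 0.77)
= 6.71 * 32.05
= 215.0555
R = 19495.08 / 215.0555
= 90.6514%


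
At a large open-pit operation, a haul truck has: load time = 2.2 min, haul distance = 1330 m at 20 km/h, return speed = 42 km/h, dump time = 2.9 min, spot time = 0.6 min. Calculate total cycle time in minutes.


Convert haul speed to m/min: 20 * 1000/60 = 333.3333333 m/min
Haul time = 1330 / 333.3333333 = 3.99 min
Convert return speed to m/min: 42 * 1000/60 = 700 m/min
Return time = 1330 / 700 = 1.9 min
Total cycle time:
= 2.2 + 3.99 + 2.9 + 1.9 + 0.6
= 11.59 min

11.59 min


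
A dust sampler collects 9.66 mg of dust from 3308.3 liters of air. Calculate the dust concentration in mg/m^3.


2.9199 mg/m^3

Convert liters to m^3: 1 m^3 = 1000 L
Concentration = mass / volume * 1000
= 9.66 / 3308.3 * 1000
= 0.002919928664 * 1000
= 2.9199 mg/m^3


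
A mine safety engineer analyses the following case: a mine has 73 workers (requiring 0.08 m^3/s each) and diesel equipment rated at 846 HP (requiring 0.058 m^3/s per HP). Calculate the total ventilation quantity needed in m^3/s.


Airflow for workers:
Q_people = 73 * 0.08 = 5.84 m^3/s
Airflow for diesel equipment:
Q_diesel = 846 * 0.058 = 49.068 m^3/s
Total ventilation:
Q_total = 5.84 + 49.068
= 54.908 m^3/s

54.908 m^3/s


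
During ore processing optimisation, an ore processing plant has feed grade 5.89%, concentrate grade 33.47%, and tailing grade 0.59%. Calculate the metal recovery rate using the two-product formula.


Using the two-product formula:
R = 100 * c * (f - t) / (f * (c - t))
Numerator = 100 * 33.47 * (5.89 - 0.59)
= 100 * 33.47 * 5.3
= 17739.1
Denominator = 5.89 * (33.47 - 0.59)
= 5.89 * 32.88
= 193.6632
R = 17739.1 / 193.6632
= 91.5977%

91.5977%


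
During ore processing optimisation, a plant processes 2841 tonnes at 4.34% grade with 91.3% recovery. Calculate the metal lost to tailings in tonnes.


10.727 tonnes

Total metal in feed:
= 2841 * 4.34 / 100 = 123.2994 tonnes
Metal recovered:
= 123.2994 * 91.3 / 100 = 112.5723522 tonnes
Metal lost to tailings:
= 123.2994 - 112.5723522
= 10.727 tonnes


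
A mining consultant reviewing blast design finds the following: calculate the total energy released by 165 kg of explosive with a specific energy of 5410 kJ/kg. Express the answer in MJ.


892.65 MJ

Energy = mass * specific_energy / 1000
= 165 * 5410 / 1000
= 892650 / 1000
= 892.65 MJ


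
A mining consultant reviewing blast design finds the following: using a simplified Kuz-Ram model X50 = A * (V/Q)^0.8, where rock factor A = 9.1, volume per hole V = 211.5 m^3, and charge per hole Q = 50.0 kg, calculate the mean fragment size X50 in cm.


Compute V/Q:
V/Q = 211.5 / 50.0 = 4.23
Raise to the power 0.8:
(V/Q)^0.8 = 4.23^0.8 = 3.170095122
Multiply by A:
X50 = 9.1 * 3.170095122
= 28.8479 cm

28.8479 cm


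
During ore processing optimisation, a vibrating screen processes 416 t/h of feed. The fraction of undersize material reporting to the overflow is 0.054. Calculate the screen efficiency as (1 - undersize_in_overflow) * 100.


94.6%

Screen efficiency = (1 - fraction of undersize in overflow) * 100
= (1 - 0.054) * 100
= 0.946 * 100
= 94.6%


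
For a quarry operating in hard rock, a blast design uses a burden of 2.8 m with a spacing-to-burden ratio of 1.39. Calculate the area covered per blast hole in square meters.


10.8976 m^2

First, find the spacing:
Spacing = burden * ratio = 2.8 * 1.39
= 3.892 m
Then, calculate the area:
Area = burden * spacing = 2.8 * 3.892
= 10.8976 m^2


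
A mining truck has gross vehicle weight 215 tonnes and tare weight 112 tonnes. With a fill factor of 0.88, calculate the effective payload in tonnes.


90.64 tonnes

Maximum payload = gross - tare
= 215 - 112 = 103 tonnes
Effective payload = max payload * fill factor
= 103 * 0.88
= 90.64 tonnes


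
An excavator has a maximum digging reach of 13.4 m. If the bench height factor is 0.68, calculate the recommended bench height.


9.112 m

Bench height = reach * factor
= 13.4 * 0.68
= 9.112 m


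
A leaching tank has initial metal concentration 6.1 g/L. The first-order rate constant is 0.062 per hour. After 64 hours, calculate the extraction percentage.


98.1089%

Compute the exponent:
-k * t = -0.062 * 64 = -3.968
Remaining concentration:
C = 6.1 * exp(-3.968)
= 6.1 * 0.01891121777
= 0.1153584284 g/L
Extracted = 6.1 - 0.1153584284 = 5.984641572 g/L
Extraction % = 5.984641572 / 6.1 * 100
= 98.1089%


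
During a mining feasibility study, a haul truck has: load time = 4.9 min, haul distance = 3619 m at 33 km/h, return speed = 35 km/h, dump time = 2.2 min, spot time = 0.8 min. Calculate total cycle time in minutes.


Convert haul speed to m/min: 33 * 1000/60 = 550 m/min
Haul time = 3619 / 550 = 6.58 min
Convert return speed to m/min: 35 * 1000/60 = 583.3333333 m/min
Return time = 3619 / 583.3333333 = 6.204 min
Total cycle time:
= 4.9 + 6.58 + 2.2 + 6.204 + 0.8
= 20.684 min

20.684 min


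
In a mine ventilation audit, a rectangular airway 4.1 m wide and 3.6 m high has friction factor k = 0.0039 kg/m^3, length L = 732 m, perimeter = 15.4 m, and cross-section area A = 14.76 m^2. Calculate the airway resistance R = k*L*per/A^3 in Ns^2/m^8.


Compute the numerator:
k * L * per = 0.0039 * 732 * 15.4
= 43.96392
Compute the denominator:
A^3 = 14.76^3 = 3215.578176
Resistance:
R = 43.96392 / 3215.578176
= 0.0137 Ns^2/m^8

0.0137 Ns^2/m^8


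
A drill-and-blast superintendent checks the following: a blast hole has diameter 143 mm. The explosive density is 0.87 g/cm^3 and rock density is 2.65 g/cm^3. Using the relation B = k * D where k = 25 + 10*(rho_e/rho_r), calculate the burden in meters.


First, compute k:
rho_e / rho_r = 0.87 / 2.65 = 0.3283018868
k = 25 + 10 * 0.3283018868 = 28.28301887
Then, compute burden:
B = k * D / 1000 = 28.28301887 * 143 / 1000
= 4044.471698 / 1000
= 4.0445 m

4.0445 m


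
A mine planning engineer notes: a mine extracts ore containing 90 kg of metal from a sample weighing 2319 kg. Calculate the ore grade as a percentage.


Ore grade = (metal mass / ore mass) * 100
= (90 / 2319) * 100
= 0.03880983182 * 100
= 3.881%

3.881%


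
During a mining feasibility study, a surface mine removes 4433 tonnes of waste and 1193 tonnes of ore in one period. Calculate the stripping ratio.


3.7158

Stripping ratio = waste tonnage / ore tonnage
= 4433 / 1193
= 3.7158


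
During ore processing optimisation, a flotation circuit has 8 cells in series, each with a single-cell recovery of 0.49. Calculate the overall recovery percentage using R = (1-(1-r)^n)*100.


Complement of single-cell recovery:
1 - r = 1 - 0.49 = 0.51
Raise to power n:
(1 - r)^8 = 0.51^8 = 0.004576794457
Overall recovery:
R = (1 - 0.004576794457) * 100
= 99.5423%

99.5423%


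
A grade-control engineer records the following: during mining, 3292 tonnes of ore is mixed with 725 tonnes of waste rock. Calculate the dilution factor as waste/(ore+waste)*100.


Total material = ore + waste
= 3292 + 725 = 4017 tonnes
Dilution = waste / total * 100
= 725 / 4017 * 100
= 0.1804829475 * 100
= 18.0483%

18.0483%


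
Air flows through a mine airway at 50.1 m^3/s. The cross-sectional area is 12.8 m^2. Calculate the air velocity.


Velocity = flow rate / cross-sectional area
= 50.1 / 12.8
= 3.9141 m/s

3.9141 m/s


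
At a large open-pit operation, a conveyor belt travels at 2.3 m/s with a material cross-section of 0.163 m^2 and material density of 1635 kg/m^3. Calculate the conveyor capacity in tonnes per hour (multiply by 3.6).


2206.6614 t/h

Volumetric flow = speed * area
= 2.3 * 0.163 = 0.3749 m^3/s
Mass flow = volumetric * density
= 0.3749 * 1635 = 612.9615 kg/s
Convert to t/h: multiply by 3.6
Capacity = 612.9615 * 3.6
= 2206.6614 t/h


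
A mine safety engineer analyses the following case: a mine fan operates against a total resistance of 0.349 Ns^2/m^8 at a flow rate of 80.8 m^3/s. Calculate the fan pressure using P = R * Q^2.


2278.4954 Pa

Compute Q^2:
Q^2 = 80.8^2 = 6528.64
Compute pressure:
P = R * Q^2 = 0.349 * 6528.64
= 2278.4954 Pa


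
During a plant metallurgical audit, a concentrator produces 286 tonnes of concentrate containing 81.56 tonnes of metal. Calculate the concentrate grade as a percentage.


28.5175%

Grade = (metal in concentrate / concentrate mass) * 100
= (81.56 / 286) * 100
= 0.2851748252 * 100
= 28.5175%


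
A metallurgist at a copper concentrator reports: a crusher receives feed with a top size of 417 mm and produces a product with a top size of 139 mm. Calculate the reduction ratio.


3.0

Reduction ratio = feed size / product size
= 417 / 139
= 3.0


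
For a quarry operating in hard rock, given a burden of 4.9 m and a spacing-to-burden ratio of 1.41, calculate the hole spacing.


6.909 m

Spacing = burden * ratio
= 4.9 * 1.41
= 6.909 m


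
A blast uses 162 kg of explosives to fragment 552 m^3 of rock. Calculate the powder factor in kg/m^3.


Powder factor = explosive mass / rock volume
= 162 / 552
= 0.2935 kg/m^3

0.2935 kg/m^3


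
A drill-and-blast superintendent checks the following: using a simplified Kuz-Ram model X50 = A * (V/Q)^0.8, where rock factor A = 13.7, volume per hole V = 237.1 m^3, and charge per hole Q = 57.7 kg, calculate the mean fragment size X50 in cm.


Compute V/Q:
V/Q = 237.1 / 57.7 = 4.109185442
Raise to the power 0.8:
(V/Q)^0.8 = 4.109185442^0.8 = 3.097452055
Multiply by A:
X50 = 13.7 * 3.097452055
= 42.4351 cm

42.4351 cm


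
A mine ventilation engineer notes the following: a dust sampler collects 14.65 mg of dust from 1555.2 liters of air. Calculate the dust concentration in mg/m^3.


9.42 mg/m^3

Convert liters to m^3: 1 m^3 = 1000 L
Concentration = mass / volume * 1000
= 14.65 / 1555.2 * 1000
= 0.009420010288 * 1000
= 9.42 mg/m^3


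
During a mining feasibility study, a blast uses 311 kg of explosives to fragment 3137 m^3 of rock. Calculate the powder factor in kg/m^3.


Powder factor = explosive mass / rock volume
= 311 / 3137
= 0.0991 kg/m^3

0.0991 kg/m^3


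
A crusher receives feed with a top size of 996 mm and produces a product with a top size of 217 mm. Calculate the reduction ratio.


4.5899

Reduction ratio = feed size / product size
= 996 / 217
= 4.5899


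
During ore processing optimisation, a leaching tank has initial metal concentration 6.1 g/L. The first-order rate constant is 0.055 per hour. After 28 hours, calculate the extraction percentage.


78.5619%

Compute the exponent:
-k * t = -0.055 * 28 = -1.54
Remaining concentration:
C = 6.1 * exp(-1.54)
= 6.1 * 0.2143811014
= 1.307724719 g/L
Extracted = 6.1 - 1.307724719 = 4.792275281 g/L
Extraction % = 4.792275281 / 6.1 * 100
= 78.5619%


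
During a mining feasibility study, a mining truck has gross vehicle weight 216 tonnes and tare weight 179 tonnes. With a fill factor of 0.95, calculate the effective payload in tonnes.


Maximum payload = gross - tare
= 216 - 179 = 37 tonnes
Effective payload = max payload * fill factor
= 37 * 0.95
= 35.15 tonnes

35.15 tonnes


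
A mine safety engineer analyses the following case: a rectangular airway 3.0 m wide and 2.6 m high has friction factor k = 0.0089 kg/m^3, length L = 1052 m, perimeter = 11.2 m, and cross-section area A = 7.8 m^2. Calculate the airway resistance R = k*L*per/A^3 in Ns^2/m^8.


0.221 Ns^2/m^8

Compute the numerator:
k * L * per = 0.0089 * 1052 * 11.2
= 104.86336
Compute the denominator:
A^3 = 7.8^3 = 474.552
Resistance:
R = 104.86336 / 474.552
= 0.221 Ns^2/m^8


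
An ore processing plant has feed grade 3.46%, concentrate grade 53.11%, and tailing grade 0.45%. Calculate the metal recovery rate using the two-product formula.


87.7376%

Using the two-product formula:
R = 100 * c * (f - t) / (f * (c - t))
Numerator = 100 * 53.11 * (3.46 - 0.45)
= 100 * 53.11 * 3.01
= 15986.11
Denominator = 3.46 * (53.11 - 0.45)
= 3.46 * 52.66
= 182.2036
R = 15986.11 / 182.2036
= 87.7376%


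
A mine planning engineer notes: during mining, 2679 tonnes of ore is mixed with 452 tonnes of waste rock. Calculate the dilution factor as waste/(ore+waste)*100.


14.4363%

Total material = ore + waste
= 2679 + 452 = 3131 tonnes
Dilution = waste / total * 100
= 452 / 3131 * 100
= 0.1443628234 * 100
= 14.4363%


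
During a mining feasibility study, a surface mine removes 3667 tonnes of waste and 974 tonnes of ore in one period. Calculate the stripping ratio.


3.7649

Stripping ratio = waste tonnage / ore tonnage
= 3667 / 974
= 3.7649


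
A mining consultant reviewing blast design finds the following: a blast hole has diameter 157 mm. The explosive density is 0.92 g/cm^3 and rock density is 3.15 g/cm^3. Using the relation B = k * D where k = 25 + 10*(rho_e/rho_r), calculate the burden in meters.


4.3835 m

First, compute k:
rho_e / rho_r = 0.92 / 3.15 = 0.2920634921
k = 25 + 10 * 0.2920634921 = 27.92063492
Then, compute burden:
B = k * D / 1000 = 27.92063492 * 157 / 1000
= 4383.539683 / 1000
= 4.3835 m


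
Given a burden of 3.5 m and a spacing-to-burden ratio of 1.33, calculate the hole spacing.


Spacing = burden * ratio
= 3.5 * 1.33
= 4.655 m

4.655 m


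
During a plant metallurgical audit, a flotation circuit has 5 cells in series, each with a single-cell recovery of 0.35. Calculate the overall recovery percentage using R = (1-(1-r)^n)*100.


88.3971%

Complement of single-cell recovery:
1 - r = 1 - 0.35 = 0.65
Raise to power n:
(1 - r)^5 = 0.65^5 = 0.1160290625
Overall recovery:
R = (1 - 0.1160290625) * 100
= 88.3971%


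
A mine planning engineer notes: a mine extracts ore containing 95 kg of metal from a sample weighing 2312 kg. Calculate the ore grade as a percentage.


4.109%

Ore grade = (metal mass / ore mass) * 100
= (95 / 2312) * 100
= 0.0410899654 * 100
= 4.109%


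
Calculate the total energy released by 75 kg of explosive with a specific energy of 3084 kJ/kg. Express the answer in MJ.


Energy = mass * specific_energy / 1000
= 75 * 3084 / 1000
= 231300 / 1000
= 231.3 MJ

231.3 MJ


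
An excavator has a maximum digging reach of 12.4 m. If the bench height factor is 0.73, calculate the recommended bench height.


9.052 m

Bench height = reach * factor
= 12.4 * 0.73
= 9.052 m


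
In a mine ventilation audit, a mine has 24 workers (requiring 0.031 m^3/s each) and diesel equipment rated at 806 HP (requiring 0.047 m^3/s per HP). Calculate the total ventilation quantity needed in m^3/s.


38.626 m^3/s

Airflow for workers:
Q_people = 24 * 0.031 = 0.744 m^3/s
Airflow for diesel equipment:
Q_diesel = 806 * 0.047 = 37.882 m^3/s
Total ventilation:
Q_total = 0.744 + 37.882
= 38.626 m^3/s


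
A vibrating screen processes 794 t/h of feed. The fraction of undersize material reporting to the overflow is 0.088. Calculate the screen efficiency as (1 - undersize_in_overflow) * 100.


91.2%

Screen efficiency = (1 - fraction of undersize in overflow) * 100
= (1 - 0.088) * 100
= 0.912 * 100
= 91.2%


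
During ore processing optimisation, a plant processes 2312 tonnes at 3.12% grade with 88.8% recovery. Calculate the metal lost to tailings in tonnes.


Total metal in feed:
= 2312 * 3.12 / 100 = 72.1344 tonnes
Metal recovered:
= 72.1344 * 88.8 / 100 = 64.0553472 tonnes
Metal lost to tailings:
= 72.1344 - 64.0553472
= 8.0791 tonnes

8.0791 tonnes


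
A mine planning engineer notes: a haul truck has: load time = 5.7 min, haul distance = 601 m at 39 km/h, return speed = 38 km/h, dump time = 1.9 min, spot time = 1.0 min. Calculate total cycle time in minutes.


Convert haul speed to m/min: 39 * 1000/60 = 650 m/min
Haul time = 601 / 650 = 0.9246153846 min
Convert return speed to m/min: 38 * 1000/60 = 633.3333333 m/min
Return time = 601 / 633.3333333 = 0.9489473684 min
Total cycle time:
= 5.7 + 0.9246153846 + 1.9 + 0.9489473684 + 1.0
= 10.4736 min

10.4736 min


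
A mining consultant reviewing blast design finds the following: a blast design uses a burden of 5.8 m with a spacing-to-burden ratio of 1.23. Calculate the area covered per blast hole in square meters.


First, find the spacing:
Spacing = burden * ratio = 5.8 * 1.23
= 7.134 m
Then, calculate the area:
Area = burden * spacing = 5.8 * 7.134
= 41.3772 m^2

41.3772 m^2


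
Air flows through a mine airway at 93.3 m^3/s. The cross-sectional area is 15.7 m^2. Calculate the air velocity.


Velocity = flow rate / cross-sectional area
= 93.3 / 15.7
= 5.9427 m/s

5.9427 m/s


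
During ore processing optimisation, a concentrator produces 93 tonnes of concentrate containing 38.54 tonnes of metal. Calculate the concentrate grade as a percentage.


Grade = (metal in concentrate / concentrate mass) * 100
= (38.54 / 93) * 100
= 0.4144086022 * 100
= 41.4409%

41.4409%


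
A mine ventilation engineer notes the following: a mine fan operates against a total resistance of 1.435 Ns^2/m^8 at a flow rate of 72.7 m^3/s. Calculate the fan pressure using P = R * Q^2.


Compute Q^2:
Q^2 = 72.7^2 = 5285.29
Compute pressure:
P = R * Q^2 = 1.435 * 5285.29
= 7584.3912 Pa

7584.3912 Pa


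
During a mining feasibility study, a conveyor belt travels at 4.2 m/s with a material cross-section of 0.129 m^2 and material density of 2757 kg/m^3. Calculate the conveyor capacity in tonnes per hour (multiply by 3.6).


Volumetric flow = speed * area
= 4.2 * 0.129 = 0.5418 m^3/s
Mass flow = volumetric * density
= 0.5418 * 2757 = 1493.7426 kg/s
Convert to t/h: multiply by 3.6
Capacity = 1493.7426 * 3.6
= 5377.4734 t/h

5377.4734 t/h


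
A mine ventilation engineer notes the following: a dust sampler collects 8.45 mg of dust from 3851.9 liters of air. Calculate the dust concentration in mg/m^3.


Convert liters to m^3: 1 m^3 = 1000 L
Concentration = mass / volume * 1000
= 8.45 / 3851.9 * 1000
= 0.002193722578 * 1000
= 2.1937 mg/m^3

2.1937 mg/m^3


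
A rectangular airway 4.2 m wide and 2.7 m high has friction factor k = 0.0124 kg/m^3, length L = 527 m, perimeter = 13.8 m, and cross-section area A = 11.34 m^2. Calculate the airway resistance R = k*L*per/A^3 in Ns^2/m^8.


0.0618 Ns^2/m^8

Compute the numerator:
k * L * per = 0.0124 * 527 * 13.8
= 90.18024
Compute the denominator:
A^3 = 11.34^3 = 1458.274104
Resistance:
R = 90.18024 / 1458.274104
= 0.0618 Ns^2/m^8


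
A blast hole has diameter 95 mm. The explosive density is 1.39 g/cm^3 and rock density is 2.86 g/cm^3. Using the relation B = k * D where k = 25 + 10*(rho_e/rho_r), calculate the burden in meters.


First, compute k:
rho_e / rho_r = 1.39 / 2.86 = 0.486013986
k = 25 + 10 * 0.486013986 = 29.86013986
Then, compute burden:
B = k * D / 1000 = 29.86013986 * 95 / 1000
= 2836.713287 / 1000
= 2.8367 m

2.8367 m


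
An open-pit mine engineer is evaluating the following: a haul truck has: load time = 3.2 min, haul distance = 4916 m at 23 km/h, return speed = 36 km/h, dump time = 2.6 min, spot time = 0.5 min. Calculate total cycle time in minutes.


27.3177 min

Convert haul speed to m/min: 23 * 1000/60 = 383.3333333 m/min
Haul time = 4916 / 383.3333333 = 12.82434783 min
Convert return speed to m/min: 36 * 1000/60 = 600 m/min
Return time = 4916 / 600 = 8.193333333 min
Total cycle time:
= 3.2 + 12.82434783 + 2.6 + 8.193333333 + 0.5
= 27.3177 min


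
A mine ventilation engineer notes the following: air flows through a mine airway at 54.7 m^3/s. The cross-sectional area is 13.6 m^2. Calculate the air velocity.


4.0221 m/s

Velocity = flow rate / cross-sectional area
= 54.7 / 13.6
= 4.0221 m/s


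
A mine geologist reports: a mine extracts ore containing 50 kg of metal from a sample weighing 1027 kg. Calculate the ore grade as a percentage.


Ore grade = (metal mass / ore mass) * 100
= (50 / 1027) * 100
= 0.04868549172 * 100
= 4.8685%

4.8685%


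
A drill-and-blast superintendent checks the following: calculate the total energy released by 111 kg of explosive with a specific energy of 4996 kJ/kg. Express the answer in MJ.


554.556 MJ

Energy = mass * specific_energy / 1000
= 111 * 4996 / 1000
= 554556 / 1000
= 554.556 MJ


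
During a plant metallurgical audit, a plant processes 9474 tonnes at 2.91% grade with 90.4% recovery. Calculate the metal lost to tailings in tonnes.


26.4666 tonnes

Total metal in feed:
= 9474 * 2.91 / 100 = 275.6934 tonnes
Metal recovered:
= 275.6934 * 90.4 / 100 = 249.2268336 tonnes
Metal lost to tailings:
= 275.6934 - 249.2268336
= 26.4666 tonnes


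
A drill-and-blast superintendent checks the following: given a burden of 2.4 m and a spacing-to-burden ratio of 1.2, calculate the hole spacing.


2.88 m

Spacing = burden * ratio
= 2.4 * 1.2
= 2.88 m


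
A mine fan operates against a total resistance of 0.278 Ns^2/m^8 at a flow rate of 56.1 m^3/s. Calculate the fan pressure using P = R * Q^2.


874.9244 Pa

Compute Q^2:
Q^2 = 56.1^2 = 3147.21
Compute pressure:
P = R * Q^2 = 0.278 * 3147.21
= 874.9244 Pa


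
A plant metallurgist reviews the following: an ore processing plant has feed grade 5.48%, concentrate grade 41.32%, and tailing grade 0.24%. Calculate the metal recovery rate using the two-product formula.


96.1791%

Using the two-product formula:
R = 100 * c * (f - t) / (f * (c - t))
Numerator = 100 * 41.32 * (5.48 - 0.24)
= 100 * 41.32 * 5.24
= 21651.68
Denominator = 5.48 * (41.32 - 0.24)
= 5.48 * 41.08
= 225.1184
R = 21651.68 / 225.1184
= 96.1791%


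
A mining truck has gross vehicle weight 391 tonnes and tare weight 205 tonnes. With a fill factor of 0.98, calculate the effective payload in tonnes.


182.28 tonnes

Maximum payload = gross - tare
= 391 - 205 = 186 tonnes
Effective payload = max payload * fill factor
= 186 * 0.98
= 182.28 tonnes


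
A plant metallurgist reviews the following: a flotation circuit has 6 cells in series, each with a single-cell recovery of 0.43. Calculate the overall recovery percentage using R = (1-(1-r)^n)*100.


Complement of single-cell recovery:
1 - r = 1 - 0.43 = 0.57
Raise to power n:
(1 - r)^6 = 0.57^6 = 0.03429644725
Overall recovery:
R = (1 - 0.03429644725) * 100
= 96.5704%

96.5704%


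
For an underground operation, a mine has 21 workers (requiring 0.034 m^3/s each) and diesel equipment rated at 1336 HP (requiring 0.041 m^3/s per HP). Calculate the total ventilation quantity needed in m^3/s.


Airflow for workers:
Q_people = 21 * 0.034 = 0.714 m^3/s
Airflow for diesel equipment:
Q_diesel = 1336 * 0.041 = 54.776 m^3/s
Total ventilation:
Q_total = 0.714 + 54.776
= 55.49 m^3/s

55.49 m^3/s


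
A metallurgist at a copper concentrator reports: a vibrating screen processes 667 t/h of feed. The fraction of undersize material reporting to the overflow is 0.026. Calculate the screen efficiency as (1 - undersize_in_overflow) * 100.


97.4%

Screen efficiency = (1 - fraction of undersize in overflow) * 100
= (1 - 0.026) * 100
= 0.974 * 100
= 97.4%


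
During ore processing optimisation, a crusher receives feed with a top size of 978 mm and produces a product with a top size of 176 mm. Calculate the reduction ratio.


Reduction ratio = feed size / product size
= 978 / 176
= 5.5568

5.5568


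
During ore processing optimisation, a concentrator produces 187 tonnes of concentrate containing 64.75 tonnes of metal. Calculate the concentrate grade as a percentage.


34.6257%

Grade = (metal in concentrate / concentrate mass) * 100
= (64.75 / 187) * 100
= 0.3462566845 * 100
= 34.6257%
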